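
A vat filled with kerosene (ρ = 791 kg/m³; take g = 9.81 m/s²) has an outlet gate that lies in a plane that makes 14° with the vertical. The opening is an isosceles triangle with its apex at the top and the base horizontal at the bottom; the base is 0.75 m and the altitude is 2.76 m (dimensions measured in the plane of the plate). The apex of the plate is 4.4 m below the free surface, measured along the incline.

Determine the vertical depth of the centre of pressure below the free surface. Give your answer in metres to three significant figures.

γ = ρg = 791 × 9.81 / 1000 = 7.75971 kN/m³.
The plate makes 14° with the vertical, i.e. θ = 90° − 14° = 76° to the horizontal. Measuring y along the incline from the free-surface line, vertical depth h = y·sinθ with sinθ = 0.970296.
With the apex up, the centroid sits 2h/3 = 2 × 2.76/3 = 1.84 m below the apex, so y_c = 4.4 + 1.84 = 6.24 m and h_c = 6.24 × 0.970296 = 6.05465 m.
A = ½ × 0.75 × 2.76 = 1.035 m².
Resultant F = γ·h_c·A = 7.75971 × 6.05465 × 1.035 = 48.6267 kN.
I_c = b·h³/36 = 0.75 × 2.76³/36 = 0.438012 m⁴.
Centre of pressure: y_p = y_c + I_c/(y_c·A) = 6.24 + 0.438012/(6.24 × 1.035) = 6.24 + 0.0678205 = 6.30782 m along the plane.
Vertically, h_p = y_p·sinθ = 6.30782 × 0.970296 = 6.12045 m.

h_p = 6.12 m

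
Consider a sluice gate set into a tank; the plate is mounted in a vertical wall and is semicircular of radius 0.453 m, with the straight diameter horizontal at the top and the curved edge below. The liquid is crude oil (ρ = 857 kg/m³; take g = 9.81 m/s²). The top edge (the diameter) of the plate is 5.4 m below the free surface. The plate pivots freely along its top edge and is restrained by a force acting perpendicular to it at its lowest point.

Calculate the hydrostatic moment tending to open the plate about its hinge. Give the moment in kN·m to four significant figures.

M ≈ 2.953 kN·m

γ = ρg = 857 × 9.81 / 1000 = 8.40717 kN/m³.
The centroid of a semicircle lies 4r/(3π) = 0.192259 m from the diameter, here below the top edge, so the centroid depth is h_c = 5.4 + 0.192259 = 5.59226 m.
A = πr²/2 = π × 0.453²/2 = 0.322342 m².
Resultant F = γ·h_c·A = 8.40717 × 5.59226 × 0.322342 = 15.1549 kN.
I_c = (π/8 − 8/(9π))·r⁴ = 0.109757 × 0.453⁴ = 0.00462195 m⁴.
Centre of pressure: y_p = y_c + I_c/(y_c·A) = 5.59226 + 0.00462195/(5.59226 × 0.322342) = 5.59226 + 0.00256402 = 5.59482 m along the plane.
The resultant acts 0.192259 + 0.00256402 = 0.194823 m (along the plate) below the hinge at the top edge, so the moment about the hinge is M = F × 0.194823 = 15.1549 × 0.194823 = 2.95252 kN·m.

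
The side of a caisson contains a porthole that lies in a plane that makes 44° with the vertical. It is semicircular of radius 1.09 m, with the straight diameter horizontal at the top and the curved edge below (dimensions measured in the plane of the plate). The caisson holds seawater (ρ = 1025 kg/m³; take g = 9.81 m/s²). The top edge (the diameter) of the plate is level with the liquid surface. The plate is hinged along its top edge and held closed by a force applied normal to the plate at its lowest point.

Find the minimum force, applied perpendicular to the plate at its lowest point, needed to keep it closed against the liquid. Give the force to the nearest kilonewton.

P ≈ 4 kN

γ = ρg = 1025 × 9.81 / 1000 = 10.05525 kN/m³.
The plate makes 44° with the vertical, i.e. θ = 90° − 44° = 46° to the horizontal. Measuring y along the incline from the free-surface line, vertical depth h = y·sinθ with sinθ = 0.719340.
The centroid of a semicircle lies 4r/(3π) = 0.46261 m from the diameter, here below the top edge, so y_c = 0.46261 m and h_c = 0.46261 × 0.719340 = 0.332774 m.
A = πr²/2 = π × 1.09²/2 = 1.86626 m².
Resultant F = γ·h_c·A = 10.05525 × 0.332774 × 1.86626 = 6.24474 kN.
I_c = (π/8 − 8/(9π))·r⁴ = 0.109757 × 1.09⁴ = 0.154931 m⁴.
Centre of pressure: y_p = y_c + I_c/(y_c·A) = 0.46261 + 0.154931/(0.46261 × 1.86626) = 0.46261 + 0.179453 = 0.642063 m along the plane.
The resultant acts 0.46261 + 0.179453 = 0.642063 m (along the plate) below the hinge at the top edge, so the moment about the hinge is M = F × 0.642063 = 6.24474 × 0.642063 = 4.00952 kN·m.
A normal force at the bottom, 1.09 m from the hinge, must supply this moment: P = 4.00952/1.09 = 3.67846 kN.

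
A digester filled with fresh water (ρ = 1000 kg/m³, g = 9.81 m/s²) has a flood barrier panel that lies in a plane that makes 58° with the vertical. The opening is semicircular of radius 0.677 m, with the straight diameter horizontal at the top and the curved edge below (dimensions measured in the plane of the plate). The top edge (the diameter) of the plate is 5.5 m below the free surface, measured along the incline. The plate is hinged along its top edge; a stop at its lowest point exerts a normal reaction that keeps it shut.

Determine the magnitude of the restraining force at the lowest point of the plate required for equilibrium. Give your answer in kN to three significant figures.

P ≈ 9.37 kN

γ = ρg = 1000 × 9.81 = 9810 N/m³ = 9.81 kN/m³.
The plate makes 58° with the vertical, i.e. θ = 90° − 58° = 32° to the horizontal. Measuring y along the incline from the free-surface line, vertical depth h = y·sinθ with sinθ = 0.529919.
The centroid of a semicircle lies 4r/(3π) = 0.287328 m from the diameter, here below the top edge, so y_c = 5.5 + 0.287328 = 5.78733 m and h_c = 5.78733 × 0.529919 = 3.06682 m.
A = πr²/2 = π × 0.677²/2 = 0.719942 m².
Resultant F = γ·h_c·A = 9.81 × 3.06682 × 0.719942 = 21.6598 kN.
I_c = (π/8 − 8/(9π))·r⁴ = 0.109757 × 0.677⁴ = 0.0230562 m⁴.
Centre of pressure: y_p = y_c + I_c/(y_c·A) = 5.78733 + 0.0230562/(5.78733 × 0.719942) = 5.78733 + 0.00553365 = 5.79286 m along the plane.
The resultant acts 0.287328 + 0.00553365 = 0.292862 m (along the plate) below the hinge at the top edge, so the moment about the hinge is M = F × 0.292862 = 21.6598 × 0.292862 = 6.34333 kN·m.
A normal force at the bottom, 0.677 m from the hinge, must supply this moment: P = 6.34333/0.677 = 9.36976 kN.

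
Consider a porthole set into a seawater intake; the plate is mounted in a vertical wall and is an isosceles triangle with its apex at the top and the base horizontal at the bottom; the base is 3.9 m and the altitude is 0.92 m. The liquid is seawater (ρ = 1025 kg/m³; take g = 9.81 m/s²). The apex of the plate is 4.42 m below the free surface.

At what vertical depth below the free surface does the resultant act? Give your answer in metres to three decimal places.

γ = ρg = 1025 × 9.81 / 1000 = 10.05525 kN/m³.
With the apex up, the centroid sits 2h/3 = 2 × 0.92/3 = 0.613333 m below the apex, so the centroid depth is h_c = 4.42 + 0.613333 = 5.03333 m.
A = ½ × 3.9 × 0.92 = 1.794 m².
Resultant F = γ·h_c·A = 10.05525 × 5.03333 × 1.794 = 90.7968 kN.
I_c = b·h³/36 = 3.9 × 0.92³/36 = 0.0843579 m⁴.
Centre of pressure: y_p = y_c + I_c/(y_c·A) = 5.03333 + 0.0843579/(5.03333 × 1.794) = 5.03333 + 0.00934217 = 5.04267 m along the plane.

h_p = 5.043 m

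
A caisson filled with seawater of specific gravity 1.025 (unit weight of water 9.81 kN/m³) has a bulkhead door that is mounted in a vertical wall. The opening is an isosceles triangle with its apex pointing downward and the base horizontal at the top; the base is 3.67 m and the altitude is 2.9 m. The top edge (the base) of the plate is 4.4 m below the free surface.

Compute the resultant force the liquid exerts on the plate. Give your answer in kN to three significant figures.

γ = 1.025 × 9.81 = 10.05525 kN/m³.
With the apex down, the centroid sits h/3 = 2.9/3 = 0.966667 m below the base (the top edge), so the centroid depth is h_c = 4.4 + 0.966667 = 5.36667 m.
A = ½ × 3.67 × 2.9 = 5.3215 m².
Resultant F = γ·h_c·A = 10.05525 × 5.36667 × 5.3215 = 287.165 kN.

F ≈ 287 kN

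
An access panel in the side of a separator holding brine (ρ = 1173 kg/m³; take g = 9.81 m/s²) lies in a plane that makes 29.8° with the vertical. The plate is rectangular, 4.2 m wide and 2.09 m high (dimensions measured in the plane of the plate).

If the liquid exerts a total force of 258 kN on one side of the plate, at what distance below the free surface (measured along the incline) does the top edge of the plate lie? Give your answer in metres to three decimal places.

y_top ≈ 1.898 m

γ = ρg = 1173 × 9.81 / 1000 = 11.50713 kN/m³.
A = 4.2 × 2.09 = 8.778 m².
From F = γ·h_c·A, the centroid depth is h_c = 258/(11.50713 × 8.778) = 2.55421 m.
The plate makes 29.8° with the vertical, i.e. θ = 90° − 29.8° = 60.2° to the horizontal. Measuring y along the incline from the free-surface line, vertical depth h = y·sinθ with sinθ = 0.867765.
Along the incline, y_c = h_c/sinθ = 2.55421/0.867765 = 2.94344 m.
The centroid lies 2.09/2 = 1.045 m below the top edge, so the top edge sits at y_top = 2.94344 − 1.045 = 1.89844 m along the incline.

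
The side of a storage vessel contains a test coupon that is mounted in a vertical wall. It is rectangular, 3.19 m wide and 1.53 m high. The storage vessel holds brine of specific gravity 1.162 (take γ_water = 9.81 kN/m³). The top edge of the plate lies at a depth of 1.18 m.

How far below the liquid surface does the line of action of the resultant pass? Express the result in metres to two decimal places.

γ = 1.162 × 9.81 = 11.39922 kN/m³.
The centroid lies 1.53/2 = 0.765 m below the top edge, so the centroid depth is h_c = 1.18 + 0.765 = 1.945 m.
A = 3.19 × 1.53 = 4.8807 m².
Resultant F = γ·h_c·A = 11.39922 × 1.945 × 4.8807 = 108.212 kN.
I_c = b·h³/12 = 3.19 × 1.53³/12 = 0.952103 m⁴.
Centre of pressure: y_p = y_c + I_c/(y_c·A) = 1.945 + 0.952103/(1.945 × 4.8807) = 1.945 + 0.100296 = 2.0453 m along the plane.

h_p = 2.05 m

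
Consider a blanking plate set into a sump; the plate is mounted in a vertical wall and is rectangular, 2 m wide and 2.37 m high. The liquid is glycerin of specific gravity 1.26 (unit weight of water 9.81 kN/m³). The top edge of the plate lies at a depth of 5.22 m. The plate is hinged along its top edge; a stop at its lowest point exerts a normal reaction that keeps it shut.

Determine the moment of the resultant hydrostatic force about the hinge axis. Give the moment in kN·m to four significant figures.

γ = 1.26 × 9.81 = 12.3606 kN/m³.
The centroid lies 2.37/2 = 1.185 m below the top edge, so the centroid depth is h_c = 5.22 + 1.185 = 6.405 m.
A = 2 × 2.37 = 4.74 m².
Resultant F = γ·h_c·A = 12.3606 × 6.405 × 4.74 = 375.264 kN.
I_c = b·h³/12 = 2 × 2.37³/12 = 2.21868 m⁴.
Centre of pressure: y_p = y_c + I_c/(y_c·A) = 6.405 + 2.21868/(6.405 × 4.74) = 6.405 + 0.0730798 = 6.47808 m along the plane.
The resultant acts 1.185 + 0.0730798 = 1.25808 m (along the plate) below the hinge at the top edge, so the moment about the hinge is M = F × 1.25808 = 375.264 × 1.25808 = 472.112 kN·m.

M ≈ 472.1 kN·m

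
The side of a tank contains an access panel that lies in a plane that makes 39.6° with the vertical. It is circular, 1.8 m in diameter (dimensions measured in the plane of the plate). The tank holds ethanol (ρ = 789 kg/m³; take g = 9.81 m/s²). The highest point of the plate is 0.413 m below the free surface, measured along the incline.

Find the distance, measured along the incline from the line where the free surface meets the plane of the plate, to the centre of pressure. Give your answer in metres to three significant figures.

γ = ρg = 789 × 9.81 / 1000 = 7.74009 kN/m³.
The plate makes 39.6° with the vertical, i.e. θ = 90° − 39.6° = 50.4° to the horizontal. Measuring y along the incline from the free-surface line, vertical depth h = y·sinθ with sinθ = 0.770513.
The centroid is at the centre, 0.9 m below the top of the plate, so y_c = 0.413 + 0.9 = 1.313 m and h_c = 1.313 × 0.770513 = 1.01168 m.
A = π(0.9)² = 2.54469 m².
Resultant F = γ·h_c·A = 7.74009 × 1.01168 × 2.54469 = 19.9262 kN.
I_c = πr⁴/4 = π × 0.9⁴/4 = 0.5153 m⁴.
Centre of pressure: y_p = y_c + I_c/(y_c·A) = 1.313 + 0.5153/(1.313 × 2.54469) = 1.313 + 0.154227 = 1.46723 m along the plane.

y_p = 1.47 m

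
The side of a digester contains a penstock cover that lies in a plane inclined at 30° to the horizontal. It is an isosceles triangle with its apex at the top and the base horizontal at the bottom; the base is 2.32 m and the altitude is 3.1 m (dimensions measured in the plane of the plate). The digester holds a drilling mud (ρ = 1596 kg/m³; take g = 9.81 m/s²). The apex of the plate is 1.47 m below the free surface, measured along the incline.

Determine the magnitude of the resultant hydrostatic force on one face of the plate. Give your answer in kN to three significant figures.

F ≈ 99.6 kN

γ = ρg = 1596 × 9.81 / 1000 = 15.65676 kN/m³.
Let θ = 30° be the plate's angle to the horizontal; measure y along the incline from where the plane meets the free surface. Vertical depth h = y·sinθ with sinθ = 0.500000.
With the apex up, the centroid sits 2h/3 = 2 × 3.1/3 = 2.06667 m below the apex, so y_c = 1.47 + 2.06667 = 3.53667 m and h_c = 3.53667 × 0.500000 = 1.76833 m.
A = ½ × 2.32 × 3.1 = 3.596 m².
Resultant F = γ·h_c·A = 15.65676 × 1.76833 × 3.596 = 99.56 kN.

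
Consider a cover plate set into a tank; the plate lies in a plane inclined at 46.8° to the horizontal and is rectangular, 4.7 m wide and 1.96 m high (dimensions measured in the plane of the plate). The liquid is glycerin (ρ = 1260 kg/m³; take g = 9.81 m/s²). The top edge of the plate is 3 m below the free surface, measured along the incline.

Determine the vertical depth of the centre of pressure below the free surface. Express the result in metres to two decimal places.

γ = ρg = 1260 × 9.81 / 1000 = 12.3606 kN/m³.
Let θ = 46.8° be the plate's angle to the horizontal; measure y along the incline from where the plane meets the free surface. Vertical depth h = y·sinθ with sinθ = 0.728969.
The centroid lies 1.96/2 = 0.98 m below the top edge, so y_c = 3 + 0.98 = 3.98 m and h_c = 3.98 × 0.728969 = 2.9013 m.
A = 4.7 × 1.96 = 9.212 m².
Resultant F = γ·h_c·A = 12.3606 × 2.9013 × 9.212 = 330.359 kN.
I_c = b·h³/12 = 4.7 × 1.96³/12 = 2.94907 m⁴.
Centre of pressure: y_p = y_c + I_c/(y_c·A) = 3.98 + 2.94907/(3.98 × 9.212) = 3.98 + 0.0804356 = 4.06044 m along the plane.
Vertically, h_p = y_p·sinθ = 4.06044 × 0.728969 = 2.95993 m.

h_p = 2.96 m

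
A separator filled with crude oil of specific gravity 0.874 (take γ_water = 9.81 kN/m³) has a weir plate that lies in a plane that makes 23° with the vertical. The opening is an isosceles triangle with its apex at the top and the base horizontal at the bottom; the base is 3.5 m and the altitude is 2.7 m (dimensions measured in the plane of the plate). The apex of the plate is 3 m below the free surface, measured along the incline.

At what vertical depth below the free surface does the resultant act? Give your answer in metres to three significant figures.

h_p = 4.50 m

γ = 0.874 × 9.81 = 8.57394 kN/m³.
The plate makes 23° with the vertical, i.e. θ = 90° − 23° = 67° to the horizontal. Measuring y along the incline from the free-surface line, vertical depth h = y·sinθ with sinθ = 0.920505.
With the apex up, the centroid sits 2h/3 = 2 × 2.7/3 = 1.8 m below the apex, so y_c = 3 + 1.8 = 4.8 m and h_c = 4.8 × 0.920505 = 4.41842 m.
A = ½ × 3.5 × 2.7 = 4.725 m².
Resultant F = γ·h_c·A = 8.57394 × 4.41842 × 4.725 = 178.998 kN.
I_c = b·h³/36 = 3.5 × 2.7³/36 = 1.91363 m⁴.
Centre of pressure: y_p = y_c + I_c/(y_c·A) = 4.8 + 1.91363/(4.8 × 4.725) = 4.8 + 0.0843752 = 4.88438 m along the plane.
Vertically, h_p = y_p·sinθ = 4.88438 × 0.920505 = 4.4961 m.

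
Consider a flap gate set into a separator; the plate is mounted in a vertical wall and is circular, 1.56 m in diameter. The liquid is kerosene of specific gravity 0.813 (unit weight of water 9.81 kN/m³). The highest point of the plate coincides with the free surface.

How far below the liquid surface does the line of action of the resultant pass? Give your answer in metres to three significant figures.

γ = 0.813 × 9.81 = 7.97553 kN/m³.
The centroid is at the centre, 0.78 m below the top of the plate, so the centroid depth is h_c = 0.78 m.
A = π(0.78)² = 1.91134 m².
Resultant F = γ·h_c·A = 7.97553 × 0.78 × 1.91134 = 11.8903 kN.
I_c = πr⁴/4 = π × 0.78⁴/4 = 0.290716 m⁴.
Centre of pressure: y_p = y_c + I_c/(y_c·A) = 0.78 + 0.290716/(0.78 × 1.91134) = 0.78 + 0.195001 = 0.975001 m along the plane.

h_p = 0.975 m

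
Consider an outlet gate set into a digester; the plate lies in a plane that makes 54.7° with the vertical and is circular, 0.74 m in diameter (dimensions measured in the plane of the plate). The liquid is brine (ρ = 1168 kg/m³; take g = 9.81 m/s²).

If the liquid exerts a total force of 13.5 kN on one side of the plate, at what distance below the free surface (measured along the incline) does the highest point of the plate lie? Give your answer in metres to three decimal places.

y_top ≈ 4.371 m

γ = ρg = 1168 × 9.81 / 1000 = 11.45808 kN/m³.
A = π(0.37)² = 0.430084 m².
From F = γ·h_c·A, the centroid depth is h_c = 13.5/(11.45808 × 0.430084) = 2.73948 m.
The plate makes 54.7° with the vertical, i.e. θ = 90° − 54.7° = 35.3° to the horizontal. Measuring y along the incline from the free-surface line, vertical depth h = y·sinθ with sinθ = 0.577858.
Along the incline, y_c = h_c/sinθ = 2.73948/0.577858 = 4.74075 m.
The centroid is at the centre, 0.37 m below the top of the plate, so the highest point sits at y_top = 4.74075 − 0.37 = 4.37075 m along the incline.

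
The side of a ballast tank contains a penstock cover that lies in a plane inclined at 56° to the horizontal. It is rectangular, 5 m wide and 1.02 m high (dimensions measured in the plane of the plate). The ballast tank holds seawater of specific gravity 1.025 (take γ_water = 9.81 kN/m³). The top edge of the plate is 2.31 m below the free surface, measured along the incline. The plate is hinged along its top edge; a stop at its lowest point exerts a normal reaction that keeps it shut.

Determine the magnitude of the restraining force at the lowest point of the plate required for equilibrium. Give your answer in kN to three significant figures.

P ≈ 63.6 kN

γ = 1.025 × 9.81 = 10.05525 kN/m³.
Let θ = 56° be the plate's angle to the horizontal; measure y along the incline from where the plane meets the free surface. Vertical depth h = y·sinθ with sinθ = 0.829038.
The centroid lies 1.02/2 = 0.51 m below the top edge, so y_c = 2.31 + 0.51 = 2.82 m and h_c = 2.82 × 0.829038 = 2.33789 m.
A = 5 × 1.02 = 5.1 m².
Resultant F = γ·h_c·A = 10.05525 × 2.33789 × 5.1 = 119.891 kN.
I_c = b·h³/12 = 5 × 1.02³/12 = 0.44217 m⁴.
Centre of pressure: y_p = y_c + I_c/(y_c·A) = 2.82 + 0.44217/(2.82 × 5.1) = 2.82 + 0.0307447 = 2.85074 m along the plane.
The resultant acts 0.51 + 0.0307447 = 0.540745 m (along the plate) below the hinge at the top edge, so the moment about the hinge is M = F × 0.540745 = 119.891 × 0.540745 = 64.8305 kN·m.
A normal force at the bottom, 1.02 m from the hinge, must supply this moment: P = 64.8305/1.02 = 63.5593 kN.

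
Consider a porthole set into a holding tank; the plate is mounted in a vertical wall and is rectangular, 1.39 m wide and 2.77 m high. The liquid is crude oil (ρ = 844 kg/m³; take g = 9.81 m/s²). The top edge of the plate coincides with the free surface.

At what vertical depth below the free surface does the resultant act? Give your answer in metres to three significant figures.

γ = ρg = 844 × 9.81 / 1000 = 8.27964 kN/m³.
The centroid lies 2.77/2 = 1.385 m below the top edge, so the centroid depth is h_c = 1.385 m.
A = 1.39 × 2.77 = 3.8503 m².
Resultant F = γ·h_c·A = 8.27964 × 1.385 × 3.8503 = 44.1526 kN.
I_c = b·h³/12 = 1.39 × 2.77³/12 = 2.46191 m⁴.
Centre of pressure: y_p = y_c + I_c/(y_c·A) = 1.385 + 2.46191/(1.385 × 3.8503) = 1.385 + 0.461666 = 1.84667 m along the plane.

h_p = 1.85 m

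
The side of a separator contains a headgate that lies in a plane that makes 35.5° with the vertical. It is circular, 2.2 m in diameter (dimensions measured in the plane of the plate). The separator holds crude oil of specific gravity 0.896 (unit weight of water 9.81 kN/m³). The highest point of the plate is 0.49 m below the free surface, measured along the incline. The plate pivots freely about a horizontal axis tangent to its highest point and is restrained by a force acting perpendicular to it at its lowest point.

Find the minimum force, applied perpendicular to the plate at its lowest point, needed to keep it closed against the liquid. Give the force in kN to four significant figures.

γ = 0.896 × 9.81 = 8.78976 kN/m³.
The plate makes 35.5° with the vertical, i.e. θ = 90° − 35.5° = 54.5° to the horizontal. Measuring y along the incline from the free-surface line, vertical depth h = y·sinθ with sinθ = 0.814116.
The centroid is at the centre, 1.1 m below the top of the plate, so y_c = 0.49 + 1.1 = 1.59 m and h_c = 1.59 × 0.814116 = 1.29444 m.
A = π(1.1)² = 3.80133 m².
Resultant F = γ·h_c·A = 8.78976 × 1.29444 × 3.80133 = 43.2508 kN.
I_c = πr⁴/4 = π × 1.1⁴/4 = 1.1499 m⁴.
Centre of pressure: y_p = y_c + I_c/(y_c·A) = 1.59 + 1.1499/(1.59 × 3.80133) = 1.59 + 0.190251 = 1.78025 m along the plane.
The resultant acts 1.1 + 0.190251 = 1.29025 m (along the plate) below the hinge at the top edge, so the moment about the hinge is M = F × 1.29025 = 43.2508 × 1.29025 = 55.8043 kN·m.
A normal force at the bottom, 2.2 m from the hinge, must supply this moment: P = 55.8043/2.2 = 25.3656 kN.

P ≈ 25.37 kN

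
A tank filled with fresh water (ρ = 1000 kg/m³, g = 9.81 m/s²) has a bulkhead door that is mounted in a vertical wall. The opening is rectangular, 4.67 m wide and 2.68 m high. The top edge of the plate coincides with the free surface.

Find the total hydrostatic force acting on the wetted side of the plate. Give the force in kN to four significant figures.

F ≈ 164.5 kN

γ = ρg = 1000 × 9.81 = 9810 N/m³ = 9.81 kN/m³.
The centroid lies 2.68/2 = 1.34 m below the top edge, so the centroid depth is h_c = 1.34 m.
A = 4.67 × 2.68 = 12.5156 m².
Resultant F = γ·h_c·A = 9.81 × 1.34 × 12.5156 = 164.523 kN.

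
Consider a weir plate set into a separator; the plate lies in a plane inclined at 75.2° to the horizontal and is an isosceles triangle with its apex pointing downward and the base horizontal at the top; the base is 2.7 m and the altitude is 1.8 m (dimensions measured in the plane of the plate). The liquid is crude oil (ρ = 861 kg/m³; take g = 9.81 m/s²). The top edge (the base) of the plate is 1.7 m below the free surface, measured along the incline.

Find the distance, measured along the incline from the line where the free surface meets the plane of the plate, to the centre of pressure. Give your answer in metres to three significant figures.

y_p = 2.38 m

γ = ρg = 861 × 9.81 / 1000 = 8.44641 kN/m³.
Let θ = 75.2° be the plate's angle to the horizontal; measure y along the incline from where the plane meets the free surface. Vertical depth h = y·sinθ with sinθ = 0.966823.
With the apex down, the centroid sits h/3 = 1.8/3 = 0.6 m below the base (the top edge), so y_c = 1.7 + 0.6 = 2.3 m and h_c = 2.3 × 0.966823 = 2.22369 m.
A = ½ × 2.7 × 1.8 = 2.43 m².
Resultant F = γ·h_c·A = 8.44641 × 2.22369 × 2.43 = 45.6407 kN.
I_c = b·h³/36 = 2.7 × 1.8³/36 = 0.4374 m⁴.
Centre of pressure: y_p = y_c + I_c/(y_c·A) = 2.3 + 0.4374/(2.3 × 2.43) = 2.3 + 0.0782609 = 2.37826 m along the plane.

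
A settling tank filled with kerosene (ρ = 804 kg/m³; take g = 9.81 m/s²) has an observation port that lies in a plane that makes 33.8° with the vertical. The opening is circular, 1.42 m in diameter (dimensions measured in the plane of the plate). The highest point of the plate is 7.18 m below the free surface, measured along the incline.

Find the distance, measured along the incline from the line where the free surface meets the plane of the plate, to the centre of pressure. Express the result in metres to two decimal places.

y_p = 7.91 m

γ = ρg = 804 × 9.81 / 1000 = 7.88724 kN/m³.
The plate makes 33.8° with the vertical, i.e. θ = 90° − 33.8° = 56.2° to the horizontal. Measuring y along the incline from the free-surface line, vertical depth h = y·sinθ with sinθ = 0.830984.
The centroid is at the centre, 0.71 m below the top of the plate, so y_c = 7.18 + 0.71 = 7.89 m and h_c = 7.89 × 0.830984 = 6.55646 m.
A = π(0.71)² = 1.58368 m².
Resultant F = γ·h_c·A = 7.88724 × 6.55646 × 1.58368 = 81.8959 kN.
I_c = πr⁴/4 = π × 0.71⁴/4 = 0.199583 m⁴.
Centre of pressure: y_p = y_c + I_c/(y_c·A) = 7.89 + 0.199583/(7.89 × 1.58368) = 7.89 + 0.0159727 = 7.90597 m along the plane.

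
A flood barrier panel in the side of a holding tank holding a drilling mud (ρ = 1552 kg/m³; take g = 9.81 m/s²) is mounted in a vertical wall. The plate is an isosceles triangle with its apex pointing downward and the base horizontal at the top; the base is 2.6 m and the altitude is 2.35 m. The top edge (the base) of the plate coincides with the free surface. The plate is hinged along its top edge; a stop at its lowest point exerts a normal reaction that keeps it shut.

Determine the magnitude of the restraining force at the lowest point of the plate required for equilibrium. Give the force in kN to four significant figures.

P ≈ 18.22 kN

γ = ρg = 1552 × 9.81 / 1000 = 15.22512 kN/m³.
With the apex down, the centroid sits h/3 = 2.35/3 = 0.783333 m below the base (the top edge), so the centroid depth is h_c = 0.783333 m.
A = ½ × 2.6 × 2.35 = 3.055 m².
Resultant F = γ·h_c·A = 15.22512 × 0.783333 × 3.055 = 36.435 kN.
I_c = b·h³/36 = 2.6 × 2.35³/36 = 0.937291 m⁴.
Centre of pressure: y_p = y_c + I_c/(y_c·A) = 0.783333 + 0.937291/(0.783333 × 3.055) = 0.783333 + 0.391667 = 1.175 m along the plane.
The resultant acts 0.783333 + 0.391667 = 1.175 m (along the plate) below the hinge at the top edge, so the moment about the hinge is M = F × 1.175 = 36.435 × 1.175 = 42.8111 kN·m.
A normal force at the bottom, 2.35 m from the hinge, must supply this moment: P = 42.8111/2.35 = 18.2175 kN.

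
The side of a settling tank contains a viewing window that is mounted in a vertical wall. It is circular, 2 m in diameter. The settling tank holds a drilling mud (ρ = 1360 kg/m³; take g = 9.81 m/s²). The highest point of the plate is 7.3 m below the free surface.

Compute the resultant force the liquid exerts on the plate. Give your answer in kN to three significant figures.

γ = ρg = 1360 × 9.81 / 1000 = 13.3416 kN/m³.
The centroid is at the centre, 1 m below the top of the plate, so the centroid depth is h_c = 7.3 + 1 = 8.3 m.
A = π(1)² = 3.14159 m².
Resultant F = γ·h_c·A = 13.3416 × 8.3 × 3.14159 = 347.885 kN.

F ≈ 348 kN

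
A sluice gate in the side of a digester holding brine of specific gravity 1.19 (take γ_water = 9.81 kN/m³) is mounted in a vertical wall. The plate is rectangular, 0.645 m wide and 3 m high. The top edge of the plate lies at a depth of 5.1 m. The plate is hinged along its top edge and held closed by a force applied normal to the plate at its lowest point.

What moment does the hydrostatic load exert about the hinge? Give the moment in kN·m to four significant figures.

γ = 1.19 × 9.81 = 11.6739 kN/m³.
The centroid lies 3/2 = 1.5 m below the top edge, so the centroid depth is h_c = 5.1 + 1.5 = 6.6 m.
A = 0.645 × 3 = 1.935 m².
Resultant F = γ·h_c·A = 11.6739 × 6.6 × 1.935 = 149.087 kN.
I_c = b·h³/12 = 0.645 × 3³/12 = 1.45125 m⁴.
Centre of pressure: y_p = y_c + I_c/(y_c·A) = 6.6 + 1.45125/(6.6 × 1.935) = 6.6 + 0.113636 = 6.71364 m along the plane.
The resultant acts 1.5 + 0.113636 = 1.61364 m (along the plate) below the hinge at the top edge, so the moment about the hinge is M = F × 1.61364 = 149.087 × 1.61364 = 240.573 kN·m.

M ≈ 240.6 kN·m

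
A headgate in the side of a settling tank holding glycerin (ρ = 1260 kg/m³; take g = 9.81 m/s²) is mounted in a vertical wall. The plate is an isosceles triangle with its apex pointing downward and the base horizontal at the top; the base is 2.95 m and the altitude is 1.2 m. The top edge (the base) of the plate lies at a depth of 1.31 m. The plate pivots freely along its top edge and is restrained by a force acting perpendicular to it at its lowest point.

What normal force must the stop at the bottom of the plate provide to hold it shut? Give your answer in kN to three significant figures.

P ≈ 13.9 kN

γ = ρg = 1260 × 9.81 / 1000 = 12.3606 kN/m³.
With the apex down, the centroid sits h/3 = 1.2/3 = 0.4 m below the base (the top edge), so the centroid depth is h_c = 1.31 + 0.4 = 1.71 m.
A = ½ × 2.95 × 1.2 = 1.77 m².
Resultant F = γ·h_c·A = 12.3606 × 1.71 × 1.77 = 37.4118 kN.
I_c = b·h³/36 = 2.95 × 1.2³/36 = 0.1416 m⁴.
Centre of pressure: y_p = y_c + I_c/(y_c·A) = 1.71 + 0.1416/(1.71 × 1.77) = 1.71 + 0.0467836 = 1.75678 m along the plane.
The resultant acts 0.4 + 0.0467836 = 0.446784 m (along the plate) below the hinge at the top edge, so the moment about the hinge is M = F × 0.446784 = 37.4118 × 0.446784 = 16.715 kN·m.
A normal force at the bottom, 1.2 m from the hinge, must supply this moment: P = 16.715/1.2 = 13.9292 kN.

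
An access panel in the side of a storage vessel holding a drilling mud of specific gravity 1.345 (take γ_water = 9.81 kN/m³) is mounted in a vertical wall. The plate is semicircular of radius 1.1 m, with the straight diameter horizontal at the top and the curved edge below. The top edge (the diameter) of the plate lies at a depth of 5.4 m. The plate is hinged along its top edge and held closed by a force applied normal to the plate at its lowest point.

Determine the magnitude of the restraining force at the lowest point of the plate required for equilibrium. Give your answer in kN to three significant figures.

γ = 1.345 × 9.81 = 13.19445 kN/m³.
The centroid of a semicircle lies 4r/(3π) = 0.466854 m from the diameter, here below the top edge, so the centroid depth is h_c = 5.4 + 0.466854 = 5.86685 m.
A = πr²/2 = π × 1.1²/2 = 1.90066 m².
Resultant F = γ·h_c·A = 13.19445 × 5.86685 × 1.90066 = 147.13 kN.
I_c = (π/8 − 8/(9π))·r⁴ = 0.109757 × 1.1⁴ = 0.160695 m⁴.
Centre of pressure: y_p = y_c + I_c/(y_c·A) = 5.86685 + 0.160695/(5.86685 × 1.90066) = 5.86685 + 0.014411 = 5.88126 m along the plane.
The resultant acts 0.466854 + 0.014411 = 0.481265 m (along the plate) below the hinge at the top edge, so the moment about the hinge is M = F × 0.481265 = 147.13 × 0.481265 = 70.8085 kN·m.
A normal force at the bottom, 1.1 m from the hinge, must supply this moment: P = 70.8085/1.1 = 64.3714 kN.

P ≈ 64.4 kN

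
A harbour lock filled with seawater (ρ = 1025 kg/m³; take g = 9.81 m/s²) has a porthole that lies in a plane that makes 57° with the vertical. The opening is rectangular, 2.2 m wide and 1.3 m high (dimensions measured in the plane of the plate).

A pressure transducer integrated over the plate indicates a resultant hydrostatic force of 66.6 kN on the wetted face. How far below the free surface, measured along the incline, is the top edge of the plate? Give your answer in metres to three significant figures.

γ = ρg = 1025 × 9.81 / 1000 = 10.05525 kN/m³.
A = 2.2 × 1.3 = 2.86 m².
From F = γ·h_c·A, the centroid depth is h_c = 66.6/(10.05525 × 2.86) = 2.31588 m.
The plate makes 57° with the vertical, i.e. θ = 90° − 57° = 33° to the horizontal. Measuring y along the incline from the free-surface line, vertical depth h = y·sinθ with sinθ = 0.544639.
Along the incline, y_c = h_c/sinθ = 2.31588/0.544639 = 4.25214 m.
The centroid lies 1.3/2 = 0.65 m below the top edge, so the top edge sits at y_top = 4.25214 − 0.65 = 3.60214 m along the incline.

y_top ≈ 3.60 m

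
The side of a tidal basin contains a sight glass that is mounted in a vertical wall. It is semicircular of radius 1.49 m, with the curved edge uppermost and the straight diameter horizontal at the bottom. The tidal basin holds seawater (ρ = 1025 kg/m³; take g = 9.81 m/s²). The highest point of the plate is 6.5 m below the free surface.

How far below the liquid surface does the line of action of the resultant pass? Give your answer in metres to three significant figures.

γ = ρg = 1025 × 9.81 / 1000 = 10.05525 kN/m³.
The centroid lies 4r/(3π) = 0.632376 m above the diameter, so r − 4r/(3π) = 1.49 − 0.632376 = 0.857624 m below the topmost point, so the centroid depth is h_c = 6.5 + 0.857624 = 7.35762 m.
A = πr²/2 = π × 1.49²/2 = 3.48732 m².
Resultant F = γ·h_c·A = 10.05525 × 7.35762 × 3.48732 = 258.001 kN.
I_c = (π/8 − 8/(9π))·r⁴ = 0.109757 × 1.49⁴ = 0.540975 m⁴.
Centre of pressure: y_p = y_c + I_c/(y_c·A) = 7.35762 + 0.540975/(7.35762 × 3.48732) = 7.35762 + 0.0210838 = 7.3787 m along the plane.

h_p = 7.38 m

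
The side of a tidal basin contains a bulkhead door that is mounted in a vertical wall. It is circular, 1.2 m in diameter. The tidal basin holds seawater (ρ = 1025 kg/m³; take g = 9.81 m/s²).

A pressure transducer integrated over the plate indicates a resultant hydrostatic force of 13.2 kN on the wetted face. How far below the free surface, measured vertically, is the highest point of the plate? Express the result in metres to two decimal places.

γ = ρg = 1025 × 9.81 / 1000 = 10.05525 kN/m³.
A = π(0.6)² = 1.13097 m².
From F = γ·h_c·A, the centroid depth is h_c = 13.2/(10.05525 × 1.13097) = 1.16073 m.
The centroid is at the centre, 0.6 m below the top of the plate, so the highest point sits at h_top = 1.16073 − 0.6 = 0.56073 m below the surface.

d_top ≈ 0.56 m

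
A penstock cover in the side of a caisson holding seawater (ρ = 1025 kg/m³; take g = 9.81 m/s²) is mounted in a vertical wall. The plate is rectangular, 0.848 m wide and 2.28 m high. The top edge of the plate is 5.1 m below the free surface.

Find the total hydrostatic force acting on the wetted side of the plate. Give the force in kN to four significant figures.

γ = ρg = 1025 × 9.81 / 1000 = 10.05525 kN/m³.
The centroid lies 2.28/2 = 1.14 m below the top edge, so the centroid depth is h_c = 5.1 + 1.14 = 6.24 m.
A = 0.848 × 2.28 = 1.93344 m².
Resultant F = γ·h_c·A = 10.05525 × 6.24 × 1.93344 = 121.313 kN.

F ≈ 121.3 kN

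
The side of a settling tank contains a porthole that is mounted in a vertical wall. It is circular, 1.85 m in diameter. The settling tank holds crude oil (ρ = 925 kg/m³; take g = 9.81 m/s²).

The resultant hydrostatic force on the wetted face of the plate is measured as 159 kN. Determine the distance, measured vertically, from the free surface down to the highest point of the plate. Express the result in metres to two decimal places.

γ = ρg = 925 × 9.81 / 1000 = 9.07425 kN/m³.
A = π(0.925)² = 2.68803 m².
From F = γ·h_c·A, the centroid depth is h_c = 159/(9.07425 × 2.68803) = 6.51857 m.
The centroid is at the centre, 0.925 m below the top of the plate, so the highest point sits at h_top = 6.51857 − 0.925 = 5.59357 m below the surface.

d_top ≈ 5.59 m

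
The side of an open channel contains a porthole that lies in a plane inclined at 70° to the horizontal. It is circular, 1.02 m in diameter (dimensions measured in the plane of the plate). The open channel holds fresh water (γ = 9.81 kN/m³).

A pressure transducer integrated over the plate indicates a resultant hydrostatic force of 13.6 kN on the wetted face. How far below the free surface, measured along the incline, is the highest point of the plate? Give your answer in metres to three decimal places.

γ = 9.81 kN/m³.
A = π(0.51)² = 0.817128 m².
From F = γ·h_c·A, the centroid depth is h_c = 13.6/(9.81 × 0.817128) = 1.6966 m.
Let θ = 70° be the plate's angle to the horizontal; measure y along the incline from where the plane meets the free surface. Vertical depth h = y·sinθ with sinθ = 0.939693.
Along the incline, y_c = h_c/sinθ = 1.6966/0.939693 = 1.80548 m.
The centroid is at the centre, 0.51 m below the top of the plate, so the highest point sits at y_top = 1.80548 − 0.51 = 1.29548 m along the incline.

y_top ≈ 1.295 m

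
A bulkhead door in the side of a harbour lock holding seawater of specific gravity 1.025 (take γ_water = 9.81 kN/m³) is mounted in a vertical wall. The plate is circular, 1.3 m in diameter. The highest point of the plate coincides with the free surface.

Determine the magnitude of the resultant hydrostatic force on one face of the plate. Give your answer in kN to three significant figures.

γ = 1.025 × 9.81 = 10.05525 kN/m³.
The centroid is at the centre, 0.65 m below the top of the plate, so the centroid depth is h_c = 0.65 m.
A = π(0.65)² = 1.32732 m².
Resultant F = γ·h_c·A = 10.05525 × 0.65 × 1.32732 = 8.67525 kN.

F ≈ 8.68 kN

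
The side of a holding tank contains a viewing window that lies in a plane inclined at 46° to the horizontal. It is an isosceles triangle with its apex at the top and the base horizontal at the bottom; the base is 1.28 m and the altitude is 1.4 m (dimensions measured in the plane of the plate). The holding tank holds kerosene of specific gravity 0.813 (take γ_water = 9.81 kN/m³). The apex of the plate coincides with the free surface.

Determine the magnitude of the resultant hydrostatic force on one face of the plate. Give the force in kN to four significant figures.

γ = 0.813 × 9.81 = 7.97553 kN/m³.
Let θ = 46° be the plate's angle to the horizontal; measure y along the incline from where the plane meets the free surface. Vertical depth h = y·sinθ with sinθ = 0.719340.
With the apex up, the centroid sits 2h/3 = 2 × 1.4/3 = 0.933333 m below the apex, so y_c = 0.933333 m and h_c = 0.933333 × 0.719340 = 0.671384 m.
A = ½ × 1.28 × 1.4 = 0.896 m².
Resultant F = γ·h_c·A = 7.97553 × 0.671384 × 0.896 = 4.79776 kN.

F ≈ 4.798 kN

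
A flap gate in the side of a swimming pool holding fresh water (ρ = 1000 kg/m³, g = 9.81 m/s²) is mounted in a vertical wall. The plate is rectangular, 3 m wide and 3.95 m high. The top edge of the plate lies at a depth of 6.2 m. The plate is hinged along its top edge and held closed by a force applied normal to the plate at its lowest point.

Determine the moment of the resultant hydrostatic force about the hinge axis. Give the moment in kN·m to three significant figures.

M ≈ 2030 kN·m

γ = ρg = 1000 × 9.81 = 9810 N/m³ = 9.81 kN/m³.
The centroid lies 3.95/2 = 1.975 m below the top edge, so the centroid depth is h_c = 6.2 + 1.975 = 8.175 m.
A = 3 × 3.95 = 11.85 m².
Resultant F = γ·h_c·A = 9.81 × 8.175 × 11.85 = 950.331 kN.
I_c = b·h³/12 = 3 × 3.95³/12 = 15.4075 m⁴.
Centre of pressure: y_p = y_c + I_c/(y_c·A) = 8.175 + 15.4075/(8.175 × 11.85) = 8.175 + 0.159047 = 8.33405 m along the plane.
The resultant acts 1.975 + 0.159047 = 2.13405 m (along the plate) below the hinge at the top edge, so the moment about the hinge is M = F × 2.13405 = 950.331 × 2.13405 = 2028.05 kN·m.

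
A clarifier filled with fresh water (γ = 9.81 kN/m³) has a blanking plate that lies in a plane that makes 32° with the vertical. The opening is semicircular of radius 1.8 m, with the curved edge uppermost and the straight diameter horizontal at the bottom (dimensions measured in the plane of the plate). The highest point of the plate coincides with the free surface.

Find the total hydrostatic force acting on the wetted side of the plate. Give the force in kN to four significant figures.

γ = 9.81 kN/m³.
The plate makes 32° with the vertical, i.e. θ = 90° − 32° = 58° to the horizontal. Measuring y along the incline from the free-surface line, vertical depth h = y·sinθ with sinθ = 0.848048.
The centroid lies 4r/(3π) = 0.763944 m above the diameter, so r − 4r/(3π) = 1.8 − 0.763944 = 1.03606 m below the topmost point, so y_c = 1.03606 m and h_c = 1.03606 × 0.848048 = 0.878629 m.
A = πr²/2 = π × 1.8²/2 = 5.08938 m².
Resultant F = γ·h_c·A = 9.81 × 0.878629 × 5.08938 = 43.8671 kN.

F ≈ 43.87 kN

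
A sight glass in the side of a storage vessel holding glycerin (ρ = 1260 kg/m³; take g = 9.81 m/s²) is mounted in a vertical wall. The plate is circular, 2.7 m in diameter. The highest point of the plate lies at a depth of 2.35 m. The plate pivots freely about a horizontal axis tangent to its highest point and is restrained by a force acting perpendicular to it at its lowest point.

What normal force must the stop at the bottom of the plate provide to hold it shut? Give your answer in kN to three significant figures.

P ≈ 143 kN

γ = ρg = 1260 × 9.81 / 1000 = 12.3606 kN/m³.
The centroid is at the centre, 1.35 m below the top of the plate, so the centroid depth is h_c = 2.35 + 1.35 = 3.7 m.
A = π(1.35)² = 5.72555 m².
Resultant F = γ·h_c·A = 12.3606 × 3.7 × 5.72555 = 261.854 kN.
I_c = πr⁴/4 = π × 1.35⁴/4 = 2.6087 m⁴.
Centre of pressure: y_p = y_c + I_c/(y_c·A) = 3.7 + 2.6087/(3.7 × 5.72555) = 3.7 + 0.123142 = 3.82314 m along the plane.
The resultant acts 1.35 + 0.123142 = 1.47314 m (along the plate) below the hinge at the top edge, so the moment about the hinge is M = F × 1.47314 = 261.854 × 1.47314 = 385.748 kN·m.
A normal force at the bottom, 2.7 m from the hinge, must supply this moment: P = 385.748/2.7 = 142.87 kN.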